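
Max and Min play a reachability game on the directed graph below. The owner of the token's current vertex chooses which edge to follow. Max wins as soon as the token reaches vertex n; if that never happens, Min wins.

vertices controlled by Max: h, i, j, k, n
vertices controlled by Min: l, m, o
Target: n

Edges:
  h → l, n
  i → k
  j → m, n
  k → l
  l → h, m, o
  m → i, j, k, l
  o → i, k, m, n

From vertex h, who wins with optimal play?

Max

A0 = {n}
A1: add {h, j} — h (Max) has h→n; j (Max) has j→n.
A2 = A1; e.g. i (Max) has no edge into A1. Fixed point.
h ∈ A1, so Max can force the target.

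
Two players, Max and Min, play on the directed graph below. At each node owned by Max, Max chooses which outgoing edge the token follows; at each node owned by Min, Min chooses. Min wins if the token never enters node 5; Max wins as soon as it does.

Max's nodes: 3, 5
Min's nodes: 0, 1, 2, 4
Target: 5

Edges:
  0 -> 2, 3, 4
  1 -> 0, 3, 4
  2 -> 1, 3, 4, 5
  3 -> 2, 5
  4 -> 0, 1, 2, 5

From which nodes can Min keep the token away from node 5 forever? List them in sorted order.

A0 = {5}
A1: add {3} — 3 (Max) has 3→5.
A2 = A1; e.g. 0 (Min) can still go to 2. Fixed point.
Max's attractor = {3, 5}; Min avoids the target exactly from the complement.

0, 1, 2, 4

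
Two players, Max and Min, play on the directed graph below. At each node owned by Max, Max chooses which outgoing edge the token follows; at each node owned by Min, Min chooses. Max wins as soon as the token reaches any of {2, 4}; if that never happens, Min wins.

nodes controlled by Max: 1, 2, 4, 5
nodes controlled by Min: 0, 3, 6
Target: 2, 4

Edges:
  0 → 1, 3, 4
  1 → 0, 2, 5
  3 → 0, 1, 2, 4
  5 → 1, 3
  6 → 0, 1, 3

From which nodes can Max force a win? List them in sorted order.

1, 2, 4, 5

A0 = {2, 4}
A1: add {1} — 1 (Max) has 1→2.
A2: add {5} — 5 (Max) has 5→1.
A3 = A2; e.g. 0 (Min) can still go to 3. Fixed point.
Max's winning region = {1, 2, 4, 5}.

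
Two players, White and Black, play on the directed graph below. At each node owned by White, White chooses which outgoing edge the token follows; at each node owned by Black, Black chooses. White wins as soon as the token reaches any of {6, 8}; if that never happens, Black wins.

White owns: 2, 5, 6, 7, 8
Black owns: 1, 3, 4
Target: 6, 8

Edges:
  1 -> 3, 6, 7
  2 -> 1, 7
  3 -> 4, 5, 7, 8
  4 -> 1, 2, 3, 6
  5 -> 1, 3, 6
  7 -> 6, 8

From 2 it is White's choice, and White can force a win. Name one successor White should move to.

7

A0 = {6, 8}
A1: add {5, 7} — 5 (White) has 5→6; 7 (White) has 7→6.
A2: add {2} — 2 (White) has 2→7.
A3 = A2; e.g. 1 (Black) can still go to 3. Fixed point.
From 2, successor 7 is in the attractor (rank 1); the other successor 1 is not.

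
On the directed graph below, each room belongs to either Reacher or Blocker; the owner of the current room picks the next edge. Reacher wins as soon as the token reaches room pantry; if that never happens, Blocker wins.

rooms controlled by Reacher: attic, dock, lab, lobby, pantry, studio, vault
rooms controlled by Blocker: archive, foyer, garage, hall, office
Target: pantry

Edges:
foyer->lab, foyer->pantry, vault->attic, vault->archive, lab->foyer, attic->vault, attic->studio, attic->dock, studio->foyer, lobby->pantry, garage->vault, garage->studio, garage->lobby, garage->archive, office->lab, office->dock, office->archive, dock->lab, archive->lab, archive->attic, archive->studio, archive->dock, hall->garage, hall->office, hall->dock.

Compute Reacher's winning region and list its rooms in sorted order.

lobby, pantry

A0 = {pantry}
A1: add {lobby} — lobby (Reacher) has lobby→pantry.
A2 = A1; e.g. foyer (Blocker) can still go to lab. Fixed point.
Reacher's winning region = {lobby, pantry}.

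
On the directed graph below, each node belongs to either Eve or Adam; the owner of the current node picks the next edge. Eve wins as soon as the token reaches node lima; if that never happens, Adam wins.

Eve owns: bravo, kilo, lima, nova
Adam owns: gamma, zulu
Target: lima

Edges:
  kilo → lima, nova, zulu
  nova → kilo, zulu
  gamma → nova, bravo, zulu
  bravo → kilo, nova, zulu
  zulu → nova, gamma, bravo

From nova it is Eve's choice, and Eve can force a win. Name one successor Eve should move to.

kilo

A0 = {lima}
A1: add {kilo} — kilo (Eve) has kilo→lima.
A2: add {bravo, nova} — nova (Eve) has nova→kilo; bravo (Eve) has bravo→kilo.
A3 = A2; e.g. gamma (Adam) can still go to zulu. Fixed point.
From nova, successor kilo is in the attractor (rank 1); the other successor zulu is not.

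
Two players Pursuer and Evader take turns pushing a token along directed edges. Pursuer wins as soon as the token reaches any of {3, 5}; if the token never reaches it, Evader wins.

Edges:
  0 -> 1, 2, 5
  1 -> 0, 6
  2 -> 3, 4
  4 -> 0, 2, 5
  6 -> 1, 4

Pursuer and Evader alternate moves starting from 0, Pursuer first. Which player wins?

Pursuer

Track states (vertex, player-to-move).
A0 = {(3,Pursuer), (3,Evader), (5,Pursuer), (5,Evader)}
A1: add {(0,Pursuer), (2,Pursuer), (4,Pursuer)}.
(0,Pursuer) ∈ A1 ⇒ Pursuer forces the target.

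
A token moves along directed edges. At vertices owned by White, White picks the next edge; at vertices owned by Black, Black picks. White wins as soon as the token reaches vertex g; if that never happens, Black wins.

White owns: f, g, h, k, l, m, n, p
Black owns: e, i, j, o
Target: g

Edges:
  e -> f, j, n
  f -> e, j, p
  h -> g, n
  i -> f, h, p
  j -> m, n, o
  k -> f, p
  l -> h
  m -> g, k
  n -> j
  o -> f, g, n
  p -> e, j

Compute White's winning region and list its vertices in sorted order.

g, h, l, m

A0 = {g}
A1: add {h, m} — h (White) has h→g; m (White) has m→g.
A2: add {l} — l (White) has l→h.
A3 = A2; e.g. e (Black) can still go to f. Fixed point.
White's winning region = {g, h, l, m}.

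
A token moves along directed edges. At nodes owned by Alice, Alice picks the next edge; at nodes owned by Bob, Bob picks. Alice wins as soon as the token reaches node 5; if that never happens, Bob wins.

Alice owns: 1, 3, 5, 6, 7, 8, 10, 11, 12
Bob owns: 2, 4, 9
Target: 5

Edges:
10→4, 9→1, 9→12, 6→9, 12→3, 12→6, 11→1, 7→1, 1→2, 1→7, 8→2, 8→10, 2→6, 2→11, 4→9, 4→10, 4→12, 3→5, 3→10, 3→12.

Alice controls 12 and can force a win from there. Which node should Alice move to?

3

A0 = {5}
A1: add {3} — 3 (Alice) has 3→5.
A2: add {12} — 12 (Alice) has 12→3.
A3 = A2; e.g. 1 (Alice) has no edge into A2. Fixed point.
From 12, successor 3 is in the attractor (rank 1); the other successor 6 is not.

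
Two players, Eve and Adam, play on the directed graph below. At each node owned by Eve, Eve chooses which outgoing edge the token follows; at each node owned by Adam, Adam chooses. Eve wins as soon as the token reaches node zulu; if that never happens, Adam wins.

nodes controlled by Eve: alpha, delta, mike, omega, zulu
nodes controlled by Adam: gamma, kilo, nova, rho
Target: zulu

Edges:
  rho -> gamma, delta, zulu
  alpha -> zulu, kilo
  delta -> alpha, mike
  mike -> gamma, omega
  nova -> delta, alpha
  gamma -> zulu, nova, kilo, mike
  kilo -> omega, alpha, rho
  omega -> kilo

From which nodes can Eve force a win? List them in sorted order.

alpha, delta, nova, zulu

A0 = {zulu}
A1: add {alpha} — alpha (Eve) has alpha→zulu.
A2: add {delta} — delta (Eve) has delta→alpha.
A3: add {nova} — nova (Adam): all of {delta, alpha} already in.
A4 = A3; e.g. gamma (Adam) can still go to kilo. Fixed point.
Eve's winning region = {alpha, delta, nova, zulu}.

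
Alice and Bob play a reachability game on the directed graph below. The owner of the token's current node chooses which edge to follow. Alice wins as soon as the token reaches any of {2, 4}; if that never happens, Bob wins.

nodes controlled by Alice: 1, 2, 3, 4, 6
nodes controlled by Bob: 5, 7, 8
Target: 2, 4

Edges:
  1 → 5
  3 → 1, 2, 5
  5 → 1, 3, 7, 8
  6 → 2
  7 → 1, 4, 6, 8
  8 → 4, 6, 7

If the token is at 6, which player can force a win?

Alice

A0 = {2, 4}
A1: add {3, 6} — 3 (Alice) has 3→2; 6 (Alice) has 6→2.
A2 = A1; e.g. 1 (Alice) has no edge into A1. Fixed point.
6 ∈ A1, so Alice can force the target.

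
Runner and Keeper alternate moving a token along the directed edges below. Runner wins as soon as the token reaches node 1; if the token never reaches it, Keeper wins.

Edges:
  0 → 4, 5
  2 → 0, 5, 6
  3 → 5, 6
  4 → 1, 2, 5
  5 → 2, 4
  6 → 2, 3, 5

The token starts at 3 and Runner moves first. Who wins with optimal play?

Track states (vertex, player-to-move).
A0 = {(1,Runner), (1,Keeper)}
A1: add {(4,Runner)}.
A2 = A1; e.g. (0,Runner) stays out. (3,Runner) never enters ⇒ Keeper avoids the target.

Keeper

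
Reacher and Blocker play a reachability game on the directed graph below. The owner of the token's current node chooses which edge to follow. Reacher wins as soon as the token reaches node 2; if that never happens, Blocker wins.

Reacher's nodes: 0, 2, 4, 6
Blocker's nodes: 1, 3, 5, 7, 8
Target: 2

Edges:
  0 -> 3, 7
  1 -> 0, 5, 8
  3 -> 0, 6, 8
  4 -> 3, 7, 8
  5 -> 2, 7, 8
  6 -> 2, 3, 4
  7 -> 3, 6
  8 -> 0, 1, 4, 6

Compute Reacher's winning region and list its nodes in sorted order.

A0 = {2}
A1: add {6} — 6 (Reacher) has 6→2.
A2 = A1; e.g. 0 (Reacher) has no edge into A1. Fixed point.
Reacher's winning region = {2, 6}.

2, 6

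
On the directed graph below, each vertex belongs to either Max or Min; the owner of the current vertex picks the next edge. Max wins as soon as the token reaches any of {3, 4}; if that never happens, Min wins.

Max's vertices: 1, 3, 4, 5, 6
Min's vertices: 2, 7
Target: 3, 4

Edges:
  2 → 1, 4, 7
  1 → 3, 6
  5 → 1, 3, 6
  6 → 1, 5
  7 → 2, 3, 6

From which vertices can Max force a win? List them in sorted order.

1, 3, 4, 5, 6

A0 = {3, 4}
A1: add {1, 5} — 1 (Max) has 1→3; 5 (Max) has 5→3.
A2: add {6} — 6 (Max) has 6→1.
A3 = A2; e.g. 2 (Min) can still go to 7. Fixed point.
Max's winning region = {1, 3, 4, 5, 6}.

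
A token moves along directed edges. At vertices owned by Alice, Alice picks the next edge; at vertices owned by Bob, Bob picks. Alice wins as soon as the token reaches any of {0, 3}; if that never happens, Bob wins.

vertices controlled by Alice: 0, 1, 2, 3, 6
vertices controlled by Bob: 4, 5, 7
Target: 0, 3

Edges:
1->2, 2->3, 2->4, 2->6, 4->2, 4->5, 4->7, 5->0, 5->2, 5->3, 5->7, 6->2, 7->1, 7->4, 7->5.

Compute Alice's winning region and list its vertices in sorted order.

A0 = {0, 3}
A1: add {2} — 2 (Alice) has 2→3.
A2: add {1, 6} — 1 (Alice) has 1→2; 6 (Alice) has 6→2.
A3 = A2; e.g. 4 (Bob) can still go to 5. Fixed point.
Alice's winning region = {0, 1, 2, 3, 6}.

0, 1, 2, 3, 6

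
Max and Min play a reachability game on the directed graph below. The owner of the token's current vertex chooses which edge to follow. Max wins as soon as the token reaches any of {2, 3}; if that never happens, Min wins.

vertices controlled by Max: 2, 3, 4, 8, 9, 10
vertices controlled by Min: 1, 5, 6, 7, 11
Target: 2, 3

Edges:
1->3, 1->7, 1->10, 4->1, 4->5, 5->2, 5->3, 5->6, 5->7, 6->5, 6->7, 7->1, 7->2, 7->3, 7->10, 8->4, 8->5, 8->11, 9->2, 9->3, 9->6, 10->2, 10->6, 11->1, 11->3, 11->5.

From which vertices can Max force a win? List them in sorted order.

A0 = {2, 3}
A1: add {9, 10} — 9 (Max) has 9→2; 10 (Max) has 10→2.
A2 = A1; e.g. 1 (Min) can still go to 7. Fixed point.
Max's winning region = {2, 3, 9, 10}.

2, 3, 9, 10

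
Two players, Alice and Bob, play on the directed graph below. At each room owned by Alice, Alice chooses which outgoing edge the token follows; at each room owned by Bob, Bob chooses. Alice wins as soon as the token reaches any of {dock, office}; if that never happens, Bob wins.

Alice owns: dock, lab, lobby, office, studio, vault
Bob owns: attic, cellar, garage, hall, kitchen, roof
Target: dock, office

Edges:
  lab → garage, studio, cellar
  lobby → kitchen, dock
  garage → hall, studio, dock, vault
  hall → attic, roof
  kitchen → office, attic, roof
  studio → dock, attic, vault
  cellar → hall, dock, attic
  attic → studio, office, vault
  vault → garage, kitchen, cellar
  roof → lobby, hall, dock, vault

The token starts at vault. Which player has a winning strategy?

A0 = {dock, office}
A1: add {lobby, studio} — lobby (Alice) has lobby→dock; studio (Alice) has studio→dock.
A2: add {lab} — lab (Alice) has lab→studio.
A3 = A2; e.g. garage (Bob) can still go to hall. Fixed point.
vault never enters the attractor, so Bob can avoid the target forever.

Bob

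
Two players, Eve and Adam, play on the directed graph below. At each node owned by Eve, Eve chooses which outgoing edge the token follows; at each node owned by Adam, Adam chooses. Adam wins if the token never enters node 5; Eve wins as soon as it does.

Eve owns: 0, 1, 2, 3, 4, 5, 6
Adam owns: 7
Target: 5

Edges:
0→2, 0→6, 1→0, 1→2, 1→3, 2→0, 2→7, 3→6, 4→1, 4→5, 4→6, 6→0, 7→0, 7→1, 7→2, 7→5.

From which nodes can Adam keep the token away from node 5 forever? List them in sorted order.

A0 = {5}
A1: add {4} — 4 (Eve) has 4→5.
A2 = A1; e.g. 0 (Eve) has no edge into A1. Fixed point.
Eve's attractor = {4, 5}; Adam avoids the target exactly from the complement.

0, 1, 2, 3, 6, 7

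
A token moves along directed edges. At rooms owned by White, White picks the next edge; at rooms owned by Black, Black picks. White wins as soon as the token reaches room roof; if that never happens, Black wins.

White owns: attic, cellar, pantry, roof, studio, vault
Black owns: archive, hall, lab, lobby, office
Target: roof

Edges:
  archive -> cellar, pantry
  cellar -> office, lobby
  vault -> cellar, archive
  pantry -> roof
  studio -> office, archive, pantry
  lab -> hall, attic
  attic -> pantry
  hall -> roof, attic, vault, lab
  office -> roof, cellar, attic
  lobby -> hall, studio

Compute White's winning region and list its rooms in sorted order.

attic, pantry, roof, studio

A0 = {roof}
A1: add {pantry} — pantry (White) has pantry→roof.
A2: add {attic, studio} — studio (White) has studio→pantry; attic (White) has attic→pantry.
A3 = A2; e.g. office (Black) can still go to cellar. Fixed point.
White's winning region = {attic, pantry, roof, studio}.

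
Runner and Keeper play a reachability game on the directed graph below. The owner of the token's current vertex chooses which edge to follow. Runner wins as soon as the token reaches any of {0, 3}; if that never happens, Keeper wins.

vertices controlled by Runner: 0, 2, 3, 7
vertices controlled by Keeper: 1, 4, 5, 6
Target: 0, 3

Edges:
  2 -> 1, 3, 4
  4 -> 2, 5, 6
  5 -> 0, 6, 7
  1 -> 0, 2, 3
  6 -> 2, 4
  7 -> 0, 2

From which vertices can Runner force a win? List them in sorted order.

A0 = {0, 3}
A1: add {2, 7} — 2 (Runner) has 2→3; 7 (Runner) has 7→0.
A2: add {1} — 1 (Keeper): all of {0, 2, 3} already in.
A3 = A2; e.g. 4 (Keeper) can still go to 5. Fixed point.
Runner's winning region = {0, 1, 2, 3, 7}.

0, 1, 2, 3, 7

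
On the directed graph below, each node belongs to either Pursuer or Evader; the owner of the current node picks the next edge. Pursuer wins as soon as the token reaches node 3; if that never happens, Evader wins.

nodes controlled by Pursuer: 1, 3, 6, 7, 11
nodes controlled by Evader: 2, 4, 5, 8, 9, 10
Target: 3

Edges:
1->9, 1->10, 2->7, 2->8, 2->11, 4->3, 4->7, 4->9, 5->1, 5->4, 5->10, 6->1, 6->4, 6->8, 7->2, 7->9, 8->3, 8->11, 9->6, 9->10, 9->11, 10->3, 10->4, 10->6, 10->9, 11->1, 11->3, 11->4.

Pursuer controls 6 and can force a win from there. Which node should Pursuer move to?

8

A0 = {3}
A1: add {11} — 11 (Pursuer) has 11→3.
A2: add {8} — 8 (Evader): all of {3, 11} already in.
A3: add {6} — 6 (Pursuer) has 6→8.
A4 = A3; e.g. 1 (Pursuer) has no edge into A3. Fixed point.
From 6, successor 8 is in the attractor (rank 2); the other successors 1, 4 are not.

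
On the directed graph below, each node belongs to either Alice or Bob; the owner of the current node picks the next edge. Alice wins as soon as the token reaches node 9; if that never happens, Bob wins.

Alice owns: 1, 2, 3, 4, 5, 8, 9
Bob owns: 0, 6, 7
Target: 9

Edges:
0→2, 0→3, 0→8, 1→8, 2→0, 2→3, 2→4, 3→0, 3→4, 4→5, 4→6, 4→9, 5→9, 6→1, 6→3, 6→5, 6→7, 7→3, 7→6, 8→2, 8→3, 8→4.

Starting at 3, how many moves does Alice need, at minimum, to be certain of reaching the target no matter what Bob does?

A0 = {9}
A1: add {4, 5} — 4 (Alice) has 4→9; 5 (Alice) has 5→9.
A2: add {2, 3, 8} — 2 (Alice) has 2→4; 3 (Alice) has 3→4; 8 (Alice) has 8→4.
3 enters the attractor at level 2, so Alice can force the target in 2 moves from there.

2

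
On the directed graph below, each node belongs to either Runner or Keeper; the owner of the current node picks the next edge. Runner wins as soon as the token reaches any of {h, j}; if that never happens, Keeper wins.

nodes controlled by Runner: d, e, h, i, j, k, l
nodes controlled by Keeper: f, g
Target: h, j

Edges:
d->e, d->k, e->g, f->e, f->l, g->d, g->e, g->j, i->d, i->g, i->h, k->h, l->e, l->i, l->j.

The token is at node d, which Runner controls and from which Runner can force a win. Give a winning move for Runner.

A0 = {h, j}
A1: add {i, k, l} — i (Runner) has i→h; k (Runner) has k→h; l (Runner) has l→j.
A2: add {d} — d (Runner) has d→k.
A3 = A2; e.g. e (Runner) has no edge into A2. Fixed point.
From d, successor k is in the attractor (rank 1); the other successor e is not.

k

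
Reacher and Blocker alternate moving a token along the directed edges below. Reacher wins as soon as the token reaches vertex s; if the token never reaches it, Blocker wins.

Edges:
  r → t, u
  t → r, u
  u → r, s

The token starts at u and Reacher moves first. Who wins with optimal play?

Reacher

Track states (vertex, player-to-move).
A0 = {(s,Reacher), (s,Blocker)}
A1: add {(u,Reacher)}.
(u,Reacher) ∈ A1 ⇒ Reacher forces the target.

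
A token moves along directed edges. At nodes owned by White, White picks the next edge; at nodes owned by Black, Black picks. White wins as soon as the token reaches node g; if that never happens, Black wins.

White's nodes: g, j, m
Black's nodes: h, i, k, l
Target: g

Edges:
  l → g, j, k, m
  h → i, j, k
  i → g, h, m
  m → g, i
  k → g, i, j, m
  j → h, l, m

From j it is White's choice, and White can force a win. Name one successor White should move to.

m

A0 = {g}
A1: add {m} — m (White) has m→g.
A2: add {j} — j (White) has j→m.
A3 = A2; e.g. h (Black) can still go to i. Fixed point.
From j, successor m is in the attractor (rank 1); the other successors h, l are not.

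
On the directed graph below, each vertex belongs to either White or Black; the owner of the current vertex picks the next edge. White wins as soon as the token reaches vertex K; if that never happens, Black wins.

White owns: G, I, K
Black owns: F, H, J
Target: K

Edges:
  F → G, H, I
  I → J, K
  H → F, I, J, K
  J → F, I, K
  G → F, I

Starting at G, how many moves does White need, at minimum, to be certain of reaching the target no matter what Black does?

2

A0 = {K}
A1: add {I} — I (White) has I→K.
A2: add {G} — G (White) has G→I.
A3 = A2; e.g. F (Black) can still go to H. Fixed point.
G enters the attractor at level 2, so White can force the target in 2 moves from there.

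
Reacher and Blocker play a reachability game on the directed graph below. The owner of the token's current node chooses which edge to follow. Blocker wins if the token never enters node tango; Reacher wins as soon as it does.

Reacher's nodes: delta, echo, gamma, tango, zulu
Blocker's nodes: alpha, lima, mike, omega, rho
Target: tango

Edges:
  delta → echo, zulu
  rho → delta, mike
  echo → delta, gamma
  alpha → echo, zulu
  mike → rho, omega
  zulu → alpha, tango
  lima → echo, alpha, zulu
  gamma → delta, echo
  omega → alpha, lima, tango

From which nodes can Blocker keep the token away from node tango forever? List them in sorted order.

mike, rho

A0 = {tango}
A1: add {zulu} — zulu (Reacher) has zulu→tango.
A2: add {delta} — delta (Reacher) has delta→zulu.
A3: add {echo, gamma} — echo (Reacher) has echo→delta; gamma (Reacher) has gamma→delta.
A4: add {alpha} — alpha (Blocker): all of {echo, zulu} already in.
A5: add {lima} — lima (Blocker): all of {echo, alpha, zulu} already in.
A6: add {omega} — omega (Blocker): all of {alpha, lima, tango} already in.
A7 = A6; e.g. rho (Blocker) can still go to mike. Fixed point.
Reacher's attractor = {alpha, delta, echo, gamma, lima, omega, tango, zulu}; Blocker avoids the target exactly from the complement.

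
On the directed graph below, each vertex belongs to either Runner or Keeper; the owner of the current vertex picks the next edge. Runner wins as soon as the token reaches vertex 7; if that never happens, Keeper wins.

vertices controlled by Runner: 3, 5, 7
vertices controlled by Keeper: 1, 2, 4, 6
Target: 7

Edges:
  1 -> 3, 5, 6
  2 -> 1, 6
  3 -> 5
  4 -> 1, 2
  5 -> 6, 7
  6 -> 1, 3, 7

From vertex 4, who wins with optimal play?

A0 = {7}
A1: add {5} — 5 (Runner) has 5→7.
A2: add {3} — 3 (Runner) has 3→5.
A3 = A2; e.g. 1 (Keeper) can still go to 6. Fixed point.
4 never enters the attractor, so Keeper can avoid the target forever.

Keeper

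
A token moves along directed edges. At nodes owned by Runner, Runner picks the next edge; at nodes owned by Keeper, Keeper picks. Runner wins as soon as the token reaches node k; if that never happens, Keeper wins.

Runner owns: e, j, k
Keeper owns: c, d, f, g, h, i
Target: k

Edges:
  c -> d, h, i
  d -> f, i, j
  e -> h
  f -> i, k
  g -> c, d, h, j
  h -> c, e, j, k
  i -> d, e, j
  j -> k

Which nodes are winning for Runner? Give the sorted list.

j, k

A0 = {k}
A1: add {j} — j (Runner) has j→k.
A2 = A1; e.g. c (Keeper) can still go to d. Fixed point.
Runner's winning region = {j, k}.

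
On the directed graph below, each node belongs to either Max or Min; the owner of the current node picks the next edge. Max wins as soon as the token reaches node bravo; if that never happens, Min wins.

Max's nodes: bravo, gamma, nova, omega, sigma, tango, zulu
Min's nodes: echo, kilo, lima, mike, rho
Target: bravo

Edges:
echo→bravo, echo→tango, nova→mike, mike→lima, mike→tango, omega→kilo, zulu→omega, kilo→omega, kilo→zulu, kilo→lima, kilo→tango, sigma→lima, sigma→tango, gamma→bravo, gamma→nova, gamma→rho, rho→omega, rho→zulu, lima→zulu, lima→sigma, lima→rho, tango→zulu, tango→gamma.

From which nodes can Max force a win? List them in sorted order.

bravo, echo, gamma, sigma, tango

A0 = {bravo}
A1: add {gamma} — gamma (Max) has gamma→bravo.
A2: add {tango} — tango (Max) has tango→gamma.
A3: add {echo, sigma} — echo (Min): all of {bravo, tango} already in; sigma (Max) has sigma→tango.
A4 = A3; e.g. nova (Max) has no edge into A3. Fixed point.
Max's winning region = {bravo, echo, gamma, sigma, tango}.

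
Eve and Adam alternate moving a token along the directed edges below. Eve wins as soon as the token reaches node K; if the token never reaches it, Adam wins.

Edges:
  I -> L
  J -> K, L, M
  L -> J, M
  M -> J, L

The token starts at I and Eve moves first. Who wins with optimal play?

Track states (vertex, player-to-move).
A0 = {(K,Eve), (K,Adam)}
A1: add {(J,Eve)}.
A2 = A1; e.g. (I,Eve) stays out. (I,Eve) never enters ⇒ Adam avoids the target.

Adam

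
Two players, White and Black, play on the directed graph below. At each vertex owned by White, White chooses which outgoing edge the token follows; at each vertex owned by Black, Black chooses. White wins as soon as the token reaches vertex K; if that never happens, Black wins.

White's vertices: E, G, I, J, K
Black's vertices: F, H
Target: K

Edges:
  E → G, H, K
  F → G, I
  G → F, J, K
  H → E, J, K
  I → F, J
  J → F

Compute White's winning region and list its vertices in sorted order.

A0 = {K}
A1: add {E, G} — E (White) has E→K; G (White) has G→K.
A2 = A1; e.g. F (Black) can still go to I. Fixed point.
White's winning region = {E, G, K}.

E, G, K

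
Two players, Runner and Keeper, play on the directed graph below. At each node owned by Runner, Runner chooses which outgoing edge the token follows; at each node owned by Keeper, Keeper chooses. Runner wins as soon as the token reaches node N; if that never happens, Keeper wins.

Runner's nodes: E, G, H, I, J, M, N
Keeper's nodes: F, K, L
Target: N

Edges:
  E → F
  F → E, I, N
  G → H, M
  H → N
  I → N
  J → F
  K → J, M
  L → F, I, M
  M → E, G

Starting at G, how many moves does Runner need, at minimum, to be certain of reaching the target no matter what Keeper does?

A0 = {N}
A1: add {H, I} — H (Runner) has H→N; I (Runner) has I→N.
A2: add {G} — G (Runner) has G→H.
G enters the attractor at level 2, so Runner can force the target in 2 moves from there.

2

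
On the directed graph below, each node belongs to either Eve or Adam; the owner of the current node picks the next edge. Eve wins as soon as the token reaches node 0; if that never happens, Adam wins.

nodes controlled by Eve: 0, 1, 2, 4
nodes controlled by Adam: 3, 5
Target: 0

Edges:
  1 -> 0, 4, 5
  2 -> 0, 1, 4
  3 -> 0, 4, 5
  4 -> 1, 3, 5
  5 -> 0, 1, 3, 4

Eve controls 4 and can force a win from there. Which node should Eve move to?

1

A0 = {0}
A1: add {1, 2} — 1 (Eve) has 1→0; 2 (Eve) has 2→0.
A2: add {4} — 4 (Eve) has 4→1.
A3 = A2; e.g. 3 (Adam) can still go to 5. Fixed point.
From 4, successor 1 is in the attractor (rank 1); the other successors 3, 5 are not.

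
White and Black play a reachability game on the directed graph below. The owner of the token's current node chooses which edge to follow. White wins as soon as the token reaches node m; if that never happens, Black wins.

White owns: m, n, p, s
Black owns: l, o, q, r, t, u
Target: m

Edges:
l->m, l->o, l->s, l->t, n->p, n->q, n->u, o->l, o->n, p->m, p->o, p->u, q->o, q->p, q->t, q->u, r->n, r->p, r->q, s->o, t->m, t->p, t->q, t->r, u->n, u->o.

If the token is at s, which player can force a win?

Black

A0 = {m}
A1: add {p} — p (White) has p→m.
A2: add {n} — n (White) has n→p.
A3 = A2; e.g. l (Black) can still go to o. Fixed point.
s never enters the attractor, so Black can avoid the target forever.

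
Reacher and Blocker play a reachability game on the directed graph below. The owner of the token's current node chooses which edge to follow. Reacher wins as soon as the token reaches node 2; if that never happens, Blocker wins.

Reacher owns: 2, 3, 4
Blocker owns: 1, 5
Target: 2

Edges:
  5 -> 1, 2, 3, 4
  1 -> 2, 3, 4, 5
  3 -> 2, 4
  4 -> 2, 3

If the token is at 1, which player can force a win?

Blocker

A0 = {2}
A1: add {3, 4} — 3 (Reacher) has 3→2; 4 (Reacher) has 4→2.
A2 = A1; e.g. 1 (Blocker) can still go to 5. Fixed point.
1 never enters the attractor, so Blocker can avoid the target forever.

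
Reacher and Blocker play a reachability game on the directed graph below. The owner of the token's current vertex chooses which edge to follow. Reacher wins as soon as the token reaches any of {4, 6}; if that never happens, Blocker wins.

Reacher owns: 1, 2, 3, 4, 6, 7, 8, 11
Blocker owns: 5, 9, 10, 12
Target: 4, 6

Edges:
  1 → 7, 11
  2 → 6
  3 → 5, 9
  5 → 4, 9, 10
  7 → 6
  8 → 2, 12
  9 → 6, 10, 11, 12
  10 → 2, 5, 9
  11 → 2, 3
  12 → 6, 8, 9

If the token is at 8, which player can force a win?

Reacher

A0 = {4, 6}
A1: add {2, 7} — 2 (Reacher) has 2→6; 7 (Reacher) has 7→6.
A2: add {1, 8, 11} — 1 (Reacher) has 1→7; 8 (Reacher) has 8→2; 11 (Reacher) has 11→2.
A3 = A2; e.g. 3 (Reacher) has no edge into A2. Fixed point.
8 ∈ A2, so Reacher can force the target.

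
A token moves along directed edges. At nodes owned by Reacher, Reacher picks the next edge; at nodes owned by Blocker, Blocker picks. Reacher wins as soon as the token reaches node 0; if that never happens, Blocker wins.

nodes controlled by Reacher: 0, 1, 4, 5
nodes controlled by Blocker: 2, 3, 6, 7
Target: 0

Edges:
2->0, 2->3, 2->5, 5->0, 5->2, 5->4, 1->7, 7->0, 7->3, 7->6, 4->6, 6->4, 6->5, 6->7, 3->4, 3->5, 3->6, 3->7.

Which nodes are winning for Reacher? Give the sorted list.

0, 5

A0 = {0}
A1: add {5} — 5 (Reacher) has 5→0.
A2 = A1; e.g. 1 (Reacher) has no edge into A1. Fixed point.
Reacher's winning region = {0, 5}.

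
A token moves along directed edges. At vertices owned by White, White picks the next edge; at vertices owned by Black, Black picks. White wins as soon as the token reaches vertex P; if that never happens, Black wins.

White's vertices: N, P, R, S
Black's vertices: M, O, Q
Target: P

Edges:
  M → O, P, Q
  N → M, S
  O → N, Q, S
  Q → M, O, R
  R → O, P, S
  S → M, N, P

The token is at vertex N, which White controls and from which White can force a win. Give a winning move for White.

A0 = {P}
A1: add {R, S} — R (White) has R→P; S (White) has S→P.
A2: add {N} — N (White) has N→S.
A3 = A2; e.g. M (Black) can still go to O. Fixed point.
From N, successor S is in the attractor (rank 1); the other successor M is not.

S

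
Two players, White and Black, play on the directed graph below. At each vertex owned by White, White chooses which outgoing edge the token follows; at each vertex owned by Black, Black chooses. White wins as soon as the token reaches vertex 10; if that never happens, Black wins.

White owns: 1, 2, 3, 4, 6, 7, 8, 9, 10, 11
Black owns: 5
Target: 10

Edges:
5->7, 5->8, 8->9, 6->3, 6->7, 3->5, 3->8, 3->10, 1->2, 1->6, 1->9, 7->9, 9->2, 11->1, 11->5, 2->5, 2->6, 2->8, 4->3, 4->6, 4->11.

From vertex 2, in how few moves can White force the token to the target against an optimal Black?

3

A0 = {10}
A1: add {3} — 3 (White) has 3→10.
A2: add {4, 6} — 4 (White) has 4→3; 6 (White) has 6→3.
A3: add {1, 2} — 1 (White) has 1→6; 2 (White) has 2→6.
2 enters the attractor at level 3, so White can force the target in 3 moves from there.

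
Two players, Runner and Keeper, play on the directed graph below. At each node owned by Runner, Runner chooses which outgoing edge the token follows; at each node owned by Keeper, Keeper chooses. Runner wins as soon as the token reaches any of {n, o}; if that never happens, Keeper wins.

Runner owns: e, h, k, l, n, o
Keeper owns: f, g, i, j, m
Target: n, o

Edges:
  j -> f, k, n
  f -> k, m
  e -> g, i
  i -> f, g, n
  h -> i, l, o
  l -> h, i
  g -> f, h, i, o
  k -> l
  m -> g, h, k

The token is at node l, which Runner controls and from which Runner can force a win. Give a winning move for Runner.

A0 = {n, o}
A1: add {h} — h (Runner) has h→o.
A2: add {l} — l (Runner) has l→h.
A3: add {k} — k (Runner) has k→l.
A4 = A3; e.g. e (Runner) has no edge into A3. Fixed point.
From l, successor h is in the attractor (rank 1); the other successor i is not.

h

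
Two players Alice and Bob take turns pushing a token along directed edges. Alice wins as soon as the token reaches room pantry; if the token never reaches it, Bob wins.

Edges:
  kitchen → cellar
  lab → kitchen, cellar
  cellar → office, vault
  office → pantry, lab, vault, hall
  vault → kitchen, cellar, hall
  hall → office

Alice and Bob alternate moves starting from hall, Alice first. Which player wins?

Bob

Track states (vertex, player-to-move).
A0 = {(pantry,Alice), (pantry,Bob)}
A1: add {(office,Alice)}.
A2: add {(hall,Bob)}.
A3: add {(vault,Alice)}.
A4: add {(cellar,Bob)}.
A5: add {(kitchen,Alice), (lab,Alice)}.
A6 = A5; e.g. (kitchen,Bob) stays out. (hall,Alice) never enters ⇒ Bob avoids the target.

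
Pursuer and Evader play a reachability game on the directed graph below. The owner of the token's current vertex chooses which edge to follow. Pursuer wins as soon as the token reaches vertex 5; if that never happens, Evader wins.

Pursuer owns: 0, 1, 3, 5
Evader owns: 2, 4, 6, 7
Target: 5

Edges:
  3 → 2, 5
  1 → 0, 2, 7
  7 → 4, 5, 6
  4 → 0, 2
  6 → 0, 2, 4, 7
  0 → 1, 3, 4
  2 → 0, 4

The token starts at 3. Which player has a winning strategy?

Pursuer

A0 = {5}
A1: add {3} — 3 (Pursuer) has 3→5.
3 ∈ A1, so Pursuer can force the target.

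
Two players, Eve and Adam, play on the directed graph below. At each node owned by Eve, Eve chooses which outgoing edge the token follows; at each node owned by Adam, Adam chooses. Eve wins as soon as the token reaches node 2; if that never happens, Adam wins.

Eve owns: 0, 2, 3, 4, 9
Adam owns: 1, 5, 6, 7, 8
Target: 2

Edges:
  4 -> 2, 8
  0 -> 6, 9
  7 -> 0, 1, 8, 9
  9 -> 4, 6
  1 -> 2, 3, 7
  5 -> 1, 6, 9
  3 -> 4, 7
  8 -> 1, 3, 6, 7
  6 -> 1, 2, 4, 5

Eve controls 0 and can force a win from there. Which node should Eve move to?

A0 = {2}
A1: add {4} — 4 (Eve) has 4→2.
A2: add {3, 9} — 3 (Eve) has 3→4; 9 (Eve) has 9→4.
A3: add {0} — 0 (Eve) has 0→9.
A4 = A3; e.g. 1 (Adam) can still go to 7. Fixed point.
From 0, successor 9 is in the attractor (rank 2); the other successor 6 is not.

9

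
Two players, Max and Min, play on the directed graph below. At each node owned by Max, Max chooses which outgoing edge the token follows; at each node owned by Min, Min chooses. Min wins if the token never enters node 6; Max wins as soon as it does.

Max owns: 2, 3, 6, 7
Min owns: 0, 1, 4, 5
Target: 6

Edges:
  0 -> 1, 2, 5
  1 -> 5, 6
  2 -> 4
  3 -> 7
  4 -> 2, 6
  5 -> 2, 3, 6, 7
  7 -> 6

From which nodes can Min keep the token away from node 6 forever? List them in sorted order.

A0 = {6}
A1: add {7} — 7 (Max) has 7→6.
A2: add {3} — 3 (Max) has 3→7.
A3 = A2; e.g. 0 (Min) can still go to 1. Fixed point.
Max's attractor = {3, 6, 7}; Min avoids the target exactly from the complement.

0, 1, 2, 4, 5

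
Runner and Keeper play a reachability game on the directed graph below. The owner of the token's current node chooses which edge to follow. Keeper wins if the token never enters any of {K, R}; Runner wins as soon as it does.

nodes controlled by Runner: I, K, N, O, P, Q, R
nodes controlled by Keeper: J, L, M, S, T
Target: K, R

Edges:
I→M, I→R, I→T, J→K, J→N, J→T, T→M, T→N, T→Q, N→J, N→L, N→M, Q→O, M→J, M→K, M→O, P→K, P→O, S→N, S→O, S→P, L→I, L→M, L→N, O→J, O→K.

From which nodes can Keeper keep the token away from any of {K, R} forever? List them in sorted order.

A0 = {K, R}
A1: add {I, O, P} — I (Runner) has I→R; O (Runner) has O→K; P (Runner) has P→K.
A2: add {Q} — Q (Runner) has Q→O.
A3 = A2; e.g. J (Keeper) can still go to N. Fixed point.
Runner's attractor = {I, K, O, P, Q, R}; Keeper avoids the target exactly from the complement.

J, L, M, N, S, T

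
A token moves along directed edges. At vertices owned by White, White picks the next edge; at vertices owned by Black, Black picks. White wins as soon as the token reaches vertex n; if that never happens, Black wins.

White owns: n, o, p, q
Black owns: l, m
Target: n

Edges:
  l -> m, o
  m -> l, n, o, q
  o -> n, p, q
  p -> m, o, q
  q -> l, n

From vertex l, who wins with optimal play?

Black

A0 = {n}
A1: add {o, q} — o (White) has o→n; q (White) has q→n.
A2: add {p} — p (White) has p→o.
A3 = A2; e.g. l (Black) can still go to m. Fixed point.
l never enters the attractor, so Black can avoid the target forever.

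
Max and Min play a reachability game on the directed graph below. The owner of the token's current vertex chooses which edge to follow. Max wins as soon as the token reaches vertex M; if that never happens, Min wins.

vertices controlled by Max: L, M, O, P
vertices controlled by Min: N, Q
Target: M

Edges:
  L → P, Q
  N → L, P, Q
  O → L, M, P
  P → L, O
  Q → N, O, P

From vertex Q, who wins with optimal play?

Min

A0 = {M}
A1: add {O} — O (Max) has O→M.
A2: add {P} — P (Max) has P→O.
A3: add {L} — L (Max) has L→P.
A4 = A3; e.g. N (Min) can still go to Q. Fixed point.
Q never enters the attractor, so Min can avoid the target forever.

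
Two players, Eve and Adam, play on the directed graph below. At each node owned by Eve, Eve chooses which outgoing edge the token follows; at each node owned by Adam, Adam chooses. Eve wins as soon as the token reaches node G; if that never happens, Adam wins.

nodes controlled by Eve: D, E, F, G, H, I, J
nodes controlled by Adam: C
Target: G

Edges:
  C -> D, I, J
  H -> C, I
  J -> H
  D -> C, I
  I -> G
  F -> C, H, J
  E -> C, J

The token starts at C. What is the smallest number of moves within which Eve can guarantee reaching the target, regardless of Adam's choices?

4

A0 = {G}
A1: add {I} — I (Eve) has I→G.
A2: add {D, H} — D (Eve) has D→I; H (Eve) has H→I.
A3: add {F, J} — F (Eve) has F→H; J (Eve) has J→H.
A4: add {C, E} — C (Adam): all of {D, I, J} already in; E (Eve) has E→J.
A4 = all vertices. Fixed point.
C enters the attractor at level 4, so Eve can force the target in 4 moves from there.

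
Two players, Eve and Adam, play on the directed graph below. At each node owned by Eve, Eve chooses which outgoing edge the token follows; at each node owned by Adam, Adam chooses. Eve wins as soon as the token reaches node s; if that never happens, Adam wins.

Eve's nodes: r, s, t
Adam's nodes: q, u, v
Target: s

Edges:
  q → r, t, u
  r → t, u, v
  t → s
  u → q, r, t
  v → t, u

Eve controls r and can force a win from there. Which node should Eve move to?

A0 = {s}
A1: add {t} — t (Eve) has t→s.
A2: add {r} — r (Eve) has r→t.
A3 = A2; e.g. q (Adam) can still go to u. Fixed point.
From r, successor t is in the attractor (rank 1); the other successors u, v are not.

t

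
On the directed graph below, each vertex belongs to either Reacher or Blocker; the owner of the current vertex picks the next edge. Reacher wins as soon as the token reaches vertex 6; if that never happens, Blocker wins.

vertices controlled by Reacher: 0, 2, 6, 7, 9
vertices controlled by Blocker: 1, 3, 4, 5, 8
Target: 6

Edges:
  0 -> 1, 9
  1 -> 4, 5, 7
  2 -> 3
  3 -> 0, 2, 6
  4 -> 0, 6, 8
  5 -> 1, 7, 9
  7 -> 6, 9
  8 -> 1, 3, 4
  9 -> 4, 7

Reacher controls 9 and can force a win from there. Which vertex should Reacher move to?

A0 = {6}
A1: add {7} — 7 (Reacher) has 7→6.
A2: add {9} — 9 (Reacher) has 9→7.
A3: add {0} — 0 (Reacher) has 0→9.
A4 = A3; e.g. 1 (Blocker) can still go to 4. Fixed point.
From 9, successor 7 is in the attractor (rank 1); the other successor 4 is not.

7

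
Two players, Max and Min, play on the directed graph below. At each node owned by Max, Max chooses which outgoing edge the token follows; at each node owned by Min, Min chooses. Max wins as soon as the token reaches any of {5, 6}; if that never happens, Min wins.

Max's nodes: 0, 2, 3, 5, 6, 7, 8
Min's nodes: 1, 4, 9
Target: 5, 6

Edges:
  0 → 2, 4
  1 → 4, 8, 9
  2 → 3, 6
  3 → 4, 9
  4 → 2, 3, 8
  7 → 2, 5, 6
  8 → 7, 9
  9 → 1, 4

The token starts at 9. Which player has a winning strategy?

Min

A0 = {5, 6}
A1: add {2, 7} — 2 (Max) has 2→6; 7 (Max) has 7→5.
A2: add {0, 8} — 0 (Max) has 0→2; 8 (Max) has 8→7.
A3 = A2; e.g. 1 (Min) can still go to 4. Fixed point.
9 never enters the attractor, so Min can avoid the target forever.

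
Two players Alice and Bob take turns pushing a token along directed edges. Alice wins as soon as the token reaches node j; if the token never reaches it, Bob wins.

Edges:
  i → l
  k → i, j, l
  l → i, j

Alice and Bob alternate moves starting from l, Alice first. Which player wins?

Track states (vertex, player-to-move).
A0 = {(j,Alice), (j,Bob)}
A1: add {(k,Alice), (l,Alice)}.
(l,Alice) ∈ A1 ⇒ Alice forces the target.

Alice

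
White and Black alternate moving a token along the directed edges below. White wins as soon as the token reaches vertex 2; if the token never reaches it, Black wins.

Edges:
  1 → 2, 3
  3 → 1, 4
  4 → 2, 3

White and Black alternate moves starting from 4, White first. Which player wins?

Track states (vertex, player-to-move).
A0 = {(2,White), (2,Black)}
A1: add {(1,White), (4,White)}.
(4,White) ∈ A1 ⇒ White forces the target.

White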